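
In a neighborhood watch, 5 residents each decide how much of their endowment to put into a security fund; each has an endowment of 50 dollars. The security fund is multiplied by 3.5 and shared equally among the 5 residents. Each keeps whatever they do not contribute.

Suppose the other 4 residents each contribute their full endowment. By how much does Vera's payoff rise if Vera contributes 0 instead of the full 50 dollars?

15.00 dollars

Switching from a contribution of 50 to 0 lets Vera keep an extra 50 dollars, but lowers the security fund by 50, which costs Vera their own share of that drop: 3.5/5 × 50 = 35.00.
Net gain = 50 − 35.00 = 15.00. The private return per contributed unit (0.7000) is below 1, so free-riding is indeed the best response regardless of what the others do.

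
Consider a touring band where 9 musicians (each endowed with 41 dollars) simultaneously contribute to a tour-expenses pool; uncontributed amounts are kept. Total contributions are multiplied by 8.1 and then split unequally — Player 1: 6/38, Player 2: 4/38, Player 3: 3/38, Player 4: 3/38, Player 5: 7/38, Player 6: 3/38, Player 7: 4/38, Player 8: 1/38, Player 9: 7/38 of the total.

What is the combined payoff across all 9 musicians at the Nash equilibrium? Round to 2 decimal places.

1242.30 dollars

A player with share s gets back 8.1·s per unit contributed, so full contribution is dominant for anyone with s > 1/8.1 = 0.1235 and zero contribution is dominant for anyone below.
Player 1, Player 5 and Player 9 are above the threshold, contributing 41 each; the remaining 6 contribute 0. Total contributed: 123.
The tour-expenses pool pays out 8.1 × 123 = 996.30 in total (split across the unequal shares, but the aggregate is all that matters for the group sum).
The 6 free-riders keep 41 each, adding 246. Group total = 246 + 996.30 = 1242.30.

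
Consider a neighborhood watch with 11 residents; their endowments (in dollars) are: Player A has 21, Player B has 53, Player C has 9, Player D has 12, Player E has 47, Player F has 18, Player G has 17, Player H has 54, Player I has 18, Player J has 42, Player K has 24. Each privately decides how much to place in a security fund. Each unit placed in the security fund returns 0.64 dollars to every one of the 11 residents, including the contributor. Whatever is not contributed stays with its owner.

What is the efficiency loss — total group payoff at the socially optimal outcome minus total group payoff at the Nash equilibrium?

The private return per contributed unit is 0.64 < 1 for everyone, so the Nash equilibrium is zero contribution and the group total is Σ E_j = 21 + 53 + 9 + 12 + 47 + 18 + 17 + 54 + 18 + 42 + 24 = 315.
Each contributed unit returns 7.040 to the group, so the social optimum is full contribution by everyone: group total = 7.040 × 315 = 2217.60.
Efficiency loss = (7.040 − 1) × 315 = 1902.60.

1902.60 dollars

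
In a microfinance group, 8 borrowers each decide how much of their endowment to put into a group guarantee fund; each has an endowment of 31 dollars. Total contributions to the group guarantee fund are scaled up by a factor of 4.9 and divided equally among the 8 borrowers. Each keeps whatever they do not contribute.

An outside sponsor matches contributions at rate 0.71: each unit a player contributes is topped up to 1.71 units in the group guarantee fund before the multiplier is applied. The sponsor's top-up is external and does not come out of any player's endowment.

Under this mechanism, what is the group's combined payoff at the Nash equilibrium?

Under the mechanism each unit contributed yields 4.9 × 1.71 / 8 = 1.0474 back to its contributor per unit of net cost, which exceeds 1, making full contribution the dominant choice for everyone.
At the Nash equilibrium everyone contributes 31. Group total payoff = 4.9 × 1.71 × 248 = 2077.99.

2077.99 dollars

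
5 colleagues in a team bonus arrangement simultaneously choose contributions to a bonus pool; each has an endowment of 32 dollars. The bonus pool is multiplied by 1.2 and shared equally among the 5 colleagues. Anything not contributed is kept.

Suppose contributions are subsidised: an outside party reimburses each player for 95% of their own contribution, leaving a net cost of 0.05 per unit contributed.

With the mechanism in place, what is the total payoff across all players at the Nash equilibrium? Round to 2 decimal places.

Under the mechanism each unit contributed yields (1.2/5) / 0.05 = 4.8000 back to its contributor per unit of net cost, which exceeds 1, making full contribution the dominant choice for everyone.
At the Nash equilibrium everyone contributes 32. Group total payoff = 5 × (32 × 0.95 + 1.2 × 32) = 344.00.

344.00 dollars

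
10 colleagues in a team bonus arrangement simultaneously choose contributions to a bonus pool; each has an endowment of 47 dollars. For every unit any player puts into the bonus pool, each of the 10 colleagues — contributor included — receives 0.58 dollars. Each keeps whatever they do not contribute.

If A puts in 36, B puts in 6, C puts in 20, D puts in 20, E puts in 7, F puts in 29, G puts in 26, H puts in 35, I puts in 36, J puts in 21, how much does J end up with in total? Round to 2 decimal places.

Total contributed: 36 + 6 + 20 + 20 + 7 + 29 + 26 + 35 + 36 + 21 = 236.
Each receives 0.58 × 236 = 136.88 from the bonus pool.
J keeps 47 − 21 = 26, so J's payoff is 26 + 136.88 = 162.88.

162.88 dollars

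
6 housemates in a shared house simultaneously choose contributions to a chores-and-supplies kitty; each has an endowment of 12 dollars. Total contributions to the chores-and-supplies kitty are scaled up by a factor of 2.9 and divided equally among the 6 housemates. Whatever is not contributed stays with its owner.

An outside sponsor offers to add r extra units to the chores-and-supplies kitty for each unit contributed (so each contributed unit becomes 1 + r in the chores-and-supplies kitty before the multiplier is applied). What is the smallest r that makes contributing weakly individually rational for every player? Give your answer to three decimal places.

1.069

With matching at rate r, one contributed unit becomes (1 + r) in the chores-and-supplies kitty and returns 2.9 × (1 + r) / 6 to the contributor.
Setting this equal to 1: 1 + r = 6/2.9 = 2.0690.
So the minimum matching rate is r = 2.0690 − 1 = 1.069.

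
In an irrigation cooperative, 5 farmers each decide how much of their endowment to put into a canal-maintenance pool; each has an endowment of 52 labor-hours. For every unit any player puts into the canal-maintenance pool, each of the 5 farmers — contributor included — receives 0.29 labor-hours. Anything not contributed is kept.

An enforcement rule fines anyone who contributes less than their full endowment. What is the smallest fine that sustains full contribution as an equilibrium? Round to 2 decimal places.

Given the others contribute fully, the best deviation is to contribute 0 (any partial contribution still incurs the fine and gives up units whose private return 0.29 is below 1).
Deviating from 52 to 0 saves 52 labor-hours but forfeits the deviator's share of the drop in the canal-maintenance pool: 0.29 × 52 = 15.08.
So the deviation gain is 52 − 15.08 = 36.92, and the fine must be at least 36.92 labor-hours to wipe it out.

36.92 labor-hours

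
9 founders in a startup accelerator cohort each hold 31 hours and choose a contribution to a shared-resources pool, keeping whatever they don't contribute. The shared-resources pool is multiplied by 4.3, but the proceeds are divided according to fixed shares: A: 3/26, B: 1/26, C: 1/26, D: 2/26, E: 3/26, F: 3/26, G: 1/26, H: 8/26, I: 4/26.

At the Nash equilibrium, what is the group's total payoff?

For player j, contributing a unit is worthwhile iff 4.3 × (j's share) ≥ 1, i.e. iff j's share is at least 0.2326.
Only H (8/26) clears that bar, contributing 31; the remaining 8 contribute 0. Total contributed: 31.
The shared-resources pool pays out 4.3 × 31 = 133.30 in total (split across the unequal shares, but the aggregate is all that matters for the group sum).
The 8 free-riders keep 31 each, adding 248. Group total = 248 + 133.30 = 381.30.

381.30 hours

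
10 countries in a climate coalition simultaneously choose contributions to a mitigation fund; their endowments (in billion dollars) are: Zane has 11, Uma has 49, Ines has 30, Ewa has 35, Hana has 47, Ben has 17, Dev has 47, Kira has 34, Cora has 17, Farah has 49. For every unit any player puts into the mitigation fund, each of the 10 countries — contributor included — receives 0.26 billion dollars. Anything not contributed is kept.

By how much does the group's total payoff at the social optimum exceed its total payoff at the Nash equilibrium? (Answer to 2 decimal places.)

The private return per contributed unit is 0.26 < 1 for everyone, so the Nash equilibrium is zero contribution and the group total is Σ E_j = 11 + 49 + 30 + 35 + 47 + 17 + 47 + 34 + 17 + 49 = 336.
Each contributed unit returns 2.600 to the group, so the social optimum is full contribution by everyone: group total = 2.600 × 336 = 873.60.
Efficiency loss = (2.600 − 1) × 336 = 537.60.

537.60 billion dollars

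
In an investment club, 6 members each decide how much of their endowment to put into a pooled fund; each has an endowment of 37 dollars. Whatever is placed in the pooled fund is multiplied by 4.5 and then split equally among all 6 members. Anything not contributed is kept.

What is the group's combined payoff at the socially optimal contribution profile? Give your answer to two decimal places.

Each contributed unit returns 4.500 to the group as a whole (0.7500 to each of 6 players), which exceeds 1, so the social optimum is full contribution: group total = 4.500 × 222 = 999.00.

999.00 dollars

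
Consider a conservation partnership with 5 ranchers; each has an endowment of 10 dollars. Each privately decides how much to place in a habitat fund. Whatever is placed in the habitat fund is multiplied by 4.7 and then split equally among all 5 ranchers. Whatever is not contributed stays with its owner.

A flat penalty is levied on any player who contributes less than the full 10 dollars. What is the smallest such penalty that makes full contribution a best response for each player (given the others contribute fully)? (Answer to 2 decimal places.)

Given the others contribute fully, the best deviation is to contribute 0 (any partial contribution still incurs the fine and gives up units whose private return 0.9400 is below 1).
Deviating from 10 to 0 saves 10 dollars but forfeits the deviator's share of the drop in the habitat fund: 4.7/5 × 10 = 9.40.
So the deviation gain is 10 − 9.40 = 0.60, and the fine must be at least 0.60 dollars to wipe it out.

0.60 dollars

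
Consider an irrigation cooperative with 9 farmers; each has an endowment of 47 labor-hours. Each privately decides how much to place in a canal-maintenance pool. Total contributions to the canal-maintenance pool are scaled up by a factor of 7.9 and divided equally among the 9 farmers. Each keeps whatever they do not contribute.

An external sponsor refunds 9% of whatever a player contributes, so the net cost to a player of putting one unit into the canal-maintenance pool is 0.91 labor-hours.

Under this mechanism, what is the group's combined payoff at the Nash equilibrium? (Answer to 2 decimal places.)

423.00 labor-hours

The effective private return is (7.9/9) / 0.91 = 0.9646, which is still under 1, so the mechanism doesn't change anyone's dominant strategy: zero contribution.
At the Nash equilibrium no one contributes; group total payoff = 9 × 47 = 423.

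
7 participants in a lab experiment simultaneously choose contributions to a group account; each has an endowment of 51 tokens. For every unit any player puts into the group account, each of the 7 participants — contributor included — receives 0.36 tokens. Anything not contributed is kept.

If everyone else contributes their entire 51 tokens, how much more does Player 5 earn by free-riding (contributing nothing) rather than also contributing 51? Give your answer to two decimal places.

32.64 tokens

Switching from a contribution of 51 to 0 lets Player 5 keep an extra 51 tokens, but lowers the group account by 51, which costs Player 5 their own share of that drop: 0.36 × 51 = 18.36.
Net gain = 51 − 18.36 = 32.64. The private return per contributed unit (0.36) is below 1, so free-riding is indeed the best response regardless of what the others do.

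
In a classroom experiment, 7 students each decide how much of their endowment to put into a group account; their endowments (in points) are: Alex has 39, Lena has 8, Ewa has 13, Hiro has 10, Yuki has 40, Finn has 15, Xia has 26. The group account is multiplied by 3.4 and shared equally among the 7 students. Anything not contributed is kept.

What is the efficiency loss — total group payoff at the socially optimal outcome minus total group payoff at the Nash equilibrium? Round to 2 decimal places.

The private return per contributed unit is 3.4/7 = 0.4857 < 1 for every player regardless of endowment, so the Nash equilibrium is zero contribution and the group total is Σ E_j = 39 + 8 + 13 + 10 + 40 + 15 + 26 = 151.
Each contributed unit returns 3.400 to the group, so the social optimum is full contribution by everyone: group total = 3.400 × 151 = 513.40.
Efficiency loss = (3.400 − 1) × 151 = 362.40.

362.40 points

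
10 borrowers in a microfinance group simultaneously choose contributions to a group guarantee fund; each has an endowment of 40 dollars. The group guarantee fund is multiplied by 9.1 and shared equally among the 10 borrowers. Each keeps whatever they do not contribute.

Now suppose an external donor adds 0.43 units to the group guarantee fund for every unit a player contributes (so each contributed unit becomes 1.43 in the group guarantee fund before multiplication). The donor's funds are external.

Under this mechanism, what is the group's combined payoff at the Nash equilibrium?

Under the mechanism each unit contributed yields 9.1 × 1.43 / 10 = 1.3013 back to its contributor per unit of net cost, which exceeds 1, making full contribution the dominant choice for everyone.
At the Nash equilibrium everyone contributes 40. Group total payoff = 9.1 × 1.43 × 400 = 5205.20.

5205.20 dollars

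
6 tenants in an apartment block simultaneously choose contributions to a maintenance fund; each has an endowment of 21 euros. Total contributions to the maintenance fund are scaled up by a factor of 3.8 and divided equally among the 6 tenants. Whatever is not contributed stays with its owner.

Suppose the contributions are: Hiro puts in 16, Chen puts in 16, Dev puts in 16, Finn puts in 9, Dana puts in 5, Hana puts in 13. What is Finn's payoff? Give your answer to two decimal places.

Total contributed: 16 + 16 + 16 + 9 + 5 + 13 = 75.
Each receives 3.8 × 75 / 6 = 47.50 from the maintenance fund.
Finn keeps 21 − 9 = 12, so Finn's payoff is 12 + 47.50 = 59.50.

59.50 euros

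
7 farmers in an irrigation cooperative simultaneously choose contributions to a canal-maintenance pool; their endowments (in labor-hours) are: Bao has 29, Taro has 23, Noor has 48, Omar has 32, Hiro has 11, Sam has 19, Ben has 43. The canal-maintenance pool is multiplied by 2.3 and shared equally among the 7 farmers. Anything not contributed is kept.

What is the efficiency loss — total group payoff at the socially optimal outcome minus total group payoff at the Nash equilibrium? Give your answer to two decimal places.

266.50 labor-hours

The private return per contributed unit is 2.3/7 = 0.3286 < 1 for every player regardless of endowment, so the Nash equilibrium is zero contribution and the group total is Σ E_j = 29 + 23 + 48 + 32 + 11 + 19 + 43 = 205.
Each contributed unit returns 2.300 to the group, so the social optimum is full contribution by everyone: group total = 2.300 × 205 = 471.50.
Efficiency loss = (2.300 − 1) × 205 = 266.50.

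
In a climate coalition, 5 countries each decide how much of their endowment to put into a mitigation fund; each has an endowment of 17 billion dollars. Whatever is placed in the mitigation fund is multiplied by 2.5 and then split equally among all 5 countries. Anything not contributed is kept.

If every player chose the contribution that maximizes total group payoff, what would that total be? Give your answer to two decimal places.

Each contributed unit returns 2.500 to the group as a whole (0.5000 to each of 5 players), which exceeds 1, so the social optimum is full contribution: group total = 2.500 × 85 = 212.50.

212.50 billion dollars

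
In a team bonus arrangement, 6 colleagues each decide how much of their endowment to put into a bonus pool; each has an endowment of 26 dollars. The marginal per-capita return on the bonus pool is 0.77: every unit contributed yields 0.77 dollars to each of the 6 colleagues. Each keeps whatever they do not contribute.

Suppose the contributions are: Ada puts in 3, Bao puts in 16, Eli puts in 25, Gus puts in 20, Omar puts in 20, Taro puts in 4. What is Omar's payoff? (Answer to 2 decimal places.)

73.76 dollars

Total contributed: 3 + 16 + 25 + 20 + 20 + 4 = 88.
Each receives 0.77 × 88 = 67.76 from the bonus pool.
Omar keeps 26 − 20 = 6, so Omar's payoff is 6 + 67.76 = 73.76.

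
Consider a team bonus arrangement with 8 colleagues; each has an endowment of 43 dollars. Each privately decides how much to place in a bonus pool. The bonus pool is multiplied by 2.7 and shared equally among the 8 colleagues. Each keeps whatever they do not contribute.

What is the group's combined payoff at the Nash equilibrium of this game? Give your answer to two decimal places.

344.00 dollars

Each contributed unit returns 2.7/8 = 0.3375 to its contributor — below 1 — so contributing 0 is dominant for every player. At the Nash equilibrium everyone keeps their 43, and the group total is 8 × 43 = 344.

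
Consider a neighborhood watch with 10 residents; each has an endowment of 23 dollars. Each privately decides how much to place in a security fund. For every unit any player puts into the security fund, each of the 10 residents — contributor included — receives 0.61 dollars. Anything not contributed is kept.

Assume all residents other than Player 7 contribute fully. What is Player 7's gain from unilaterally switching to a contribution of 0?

Switching from a contribution of 23 to 0 lets Player 7 keep an extra 23 dollars, but lowers the security fund by 23, which costs Player 7 their own share of that drop: 0.61 × 23 = 14.03.
Net gain = 23 − 14.03 = 8.97. The private return per contributed unit (0.61) is below 1, so free-riding is indeed the best response regardless of what the others do.

8.97 dollars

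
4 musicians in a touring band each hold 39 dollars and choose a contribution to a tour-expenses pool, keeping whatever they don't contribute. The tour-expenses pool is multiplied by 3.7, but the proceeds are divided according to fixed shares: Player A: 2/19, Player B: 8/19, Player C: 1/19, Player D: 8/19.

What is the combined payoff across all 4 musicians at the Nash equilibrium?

366.60 dollars

A player with share s gets back 3.7·s per unit contributed, so full contribution is dominant for anyone with s > 1/3.7 = 0.2703 and zero contribution is dominant for anyone below.
Player B and Player D clear that bar, contributing 39 each; the remaining 2 contribute 0. Total contributed: 78.
The tour-expenses pool pays out 3.7 × 78 = 288.60 in total (split across the unequal shares, but the aggregate is all that matters for the group sum).
The 2 free-riders keep 39 each, adding 78. Group total = 78 + 288.60 = 366.60.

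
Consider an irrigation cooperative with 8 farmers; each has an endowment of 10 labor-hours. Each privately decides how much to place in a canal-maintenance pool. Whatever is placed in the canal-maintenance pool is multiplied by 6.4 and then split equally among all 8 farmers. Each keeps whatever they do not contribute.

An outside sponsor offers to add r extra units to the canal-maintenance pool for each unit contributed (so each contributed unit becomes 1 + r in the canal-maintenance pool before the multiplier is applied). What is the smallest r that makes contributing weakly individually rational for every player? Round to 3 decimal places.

0.250

With matching at rate r, one contributed unit becomes (1 + r) in the canal-maintenance pool and returns 6.4 × (1 + r) / 8 to the contributor.
Setting this equal to 1: 1 + r = 8/6.4 = 1.2500.
So the minimum matching rate is r = 1.2500 − 1 = 0.250.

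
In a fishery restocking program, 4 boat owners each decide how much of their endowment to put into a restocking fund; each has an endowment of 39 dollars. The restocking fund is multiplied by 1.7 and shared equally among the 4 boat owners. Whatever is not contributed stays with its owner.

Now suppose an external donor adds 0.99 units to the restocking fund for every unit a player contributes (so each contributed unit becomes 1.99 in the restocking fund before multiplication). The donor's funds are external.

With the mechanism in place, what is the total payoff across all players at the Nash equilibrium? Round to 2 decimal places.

156.00 dollars

Even with the mechanism, each unit contributed returns only 1.7 × 1.99 / 4 = 0.8458 per unit of net cost, so contributing nothing is still dominant.
Everyone keeps their endowment and the group total is 4 × 39 = 156.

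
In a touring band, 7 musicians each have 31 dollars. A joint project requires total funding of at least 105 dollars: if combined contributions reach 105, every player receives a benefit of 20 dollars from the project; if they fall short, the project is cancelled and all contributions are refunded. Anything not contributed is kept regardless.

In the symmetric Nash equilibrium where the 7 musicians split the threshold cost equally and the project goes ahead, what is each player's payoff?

Equal share of the threshold: 105/7 = 15.
At this profile no one gains by cutting their contribution: any cut drops the total below 105, the project is cancelled, contributions are refunded, and the deviator ends with 31, which is less than 31 − 15 + 20 = 36. Contributing more than 15 just wastes the excess. So contributing exactly 15 is a best response.
Each player's payoff: 31 − 15 + 20 = 36.

36 dollars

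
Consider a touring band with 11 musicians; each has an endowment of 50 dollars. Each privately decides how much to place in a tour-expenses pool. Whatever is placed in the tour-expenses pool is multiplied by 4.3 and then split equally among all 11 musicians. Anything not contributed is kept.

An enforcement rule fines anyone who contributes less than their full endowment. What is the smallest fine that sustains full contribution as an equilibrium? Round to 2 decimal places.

30.45 dollars

Given the others contribute fully, the best deviation is to contribute 0 (any partial contribution still incurs the fine and gives up units whose private return 0.3909 is below 1).
Deviating from 50 to 0 saves 50 dollars but forfeits the deviator's share of the drop in the tour-expenses pool: 4.3/11 × 50 = 19.55.
So the deviation gain is 50 − 19.55 = 30.45, and the fine must be at least 30.45 dollars to wipe it out.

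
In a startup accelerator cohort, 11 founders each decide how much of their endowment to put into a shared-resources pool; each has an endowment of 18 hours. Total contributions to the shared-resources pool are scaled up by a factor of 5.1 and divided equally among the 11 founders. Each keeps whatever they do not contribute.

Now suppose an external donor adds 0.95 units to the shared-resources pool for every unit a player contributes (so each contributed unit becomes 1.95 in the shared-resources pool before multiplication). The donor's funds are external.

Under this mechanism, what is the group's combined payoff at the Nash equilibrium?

198.00 hours

The effective private return is 5.1 × 1.95 / 11 = 0.9041, which is still under 1, so the mechanism doesn't change anyone's dominant strategy: zero contribution.
At the Nash equilibrium no one contributes; group total payoff = 11 × 18 = 198.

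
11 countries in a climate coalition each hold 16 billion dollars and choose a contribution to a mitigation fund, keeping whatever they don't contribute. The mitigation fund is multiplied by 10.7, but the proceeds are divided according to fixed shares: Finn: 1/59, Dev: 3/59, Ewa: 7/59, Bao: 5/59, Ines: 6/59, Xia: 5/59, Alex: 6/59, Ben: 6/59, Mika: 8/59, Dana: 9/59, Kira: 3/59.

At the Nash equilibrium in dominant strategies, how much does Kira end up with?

A player with share s gets back 10.7·s per unit contributed, so full contribution is dominant for anyone with s > 1/10.7 = 0.0935 and zero contribution is dominant for anyone below.
The shares above 0.0935 belong to Ewa, Ines, Alex, Ben, Mika and Dana, contributing 16 each; the remaining 5 contribute 0. Total contributed: 96.
Kira keeps 16 and receives 10.7 × 96 × 3/59 = 52.23 from the mitigation fund, for a payoff of 68.23.

68.23 billion dollars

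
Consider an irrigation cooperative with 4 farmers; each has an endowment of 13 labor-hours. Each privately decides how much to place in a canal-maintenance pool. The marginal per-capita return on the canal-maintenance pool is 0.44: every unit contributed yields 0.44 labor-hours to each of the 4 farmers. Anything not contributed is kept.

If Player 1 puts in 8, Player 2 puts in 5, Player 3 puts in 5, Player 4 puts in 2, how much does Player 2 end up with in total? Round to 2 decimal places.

16.80 labor-hours

Total contributed: 8 + 5 + 5 + 2 = 20.
Each receives 0.44 × 20 = 8.80 from the canal-maintenance pool.
Player 2 keeps 13 − 5 = 8, so Player 2's payoff is 8 + 8.80 = 16.80.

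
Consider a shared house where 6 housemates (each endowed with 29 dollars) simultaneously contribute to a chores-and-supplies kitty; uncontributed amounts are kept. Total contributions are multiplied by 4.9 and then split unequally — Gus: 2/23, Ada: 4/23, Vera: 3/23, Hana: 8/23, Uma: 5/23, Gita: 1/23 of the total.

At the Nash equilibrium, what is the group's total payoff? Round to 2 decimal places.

Player j's private return per contributed unit is 4.9 × (j's share). Contributing is weakly dominant for j when that share is at least 1/4.9 = 0.2041, and contributing 0 is dominant otherwise.
Hana and Uma are above the threshold, contributing 29 each; the remaining 4 contribute 0. Total contributed: 58.
The chores-and-supplies kitty pays out 4.9 × 58 = 284.20 in total (split across the unequal shares, but the aggregate is all that matters for the group sum).
The 4 free-riders keep 29 each, adding 116. Group total = 116 + 284.20 = 400.20.

400.20 dollars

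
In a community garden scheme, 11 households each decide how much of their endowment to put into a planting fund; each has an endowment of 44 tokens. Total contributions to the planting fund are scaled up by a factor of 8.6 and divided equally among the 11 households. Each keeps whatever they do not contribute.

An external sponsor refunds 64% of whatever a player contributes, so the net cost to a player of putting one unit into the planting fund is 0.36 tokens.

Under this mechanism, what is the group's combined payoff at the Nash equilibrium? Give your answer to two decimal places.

With the mechanism, a contributed unit returns (8.6/11) / 0.36 = 2.1717 per unit of net cost to the contributor — now above 1 — so contributing fully is weakly dominant for every player.
At the Nash equilibrium everyone contributes 44. Group total payoff = 11 × (44 × 0.64 + 8.6 × 44) = 4472.16.

4472.16 tokens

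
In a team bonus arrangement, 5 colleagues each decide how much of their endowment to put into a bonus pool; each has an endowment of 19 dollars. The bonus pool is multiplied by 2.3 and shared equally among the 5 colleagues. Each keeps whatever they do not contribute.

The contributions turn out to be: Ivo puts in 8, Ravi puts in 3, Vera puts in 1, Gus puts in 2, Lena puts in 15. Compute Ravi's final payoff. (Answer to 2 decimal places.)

29.34 dollars

Total contributed: 8 + 3 + 1 + 2 + 15 = 29.
Each receives 2.3 × 29 / 5 = 13.34 from the bonus pool.
Ravi keeps 19 − 3 = 16, so Ravi's payoff is 16 + 13.34 = 29.34.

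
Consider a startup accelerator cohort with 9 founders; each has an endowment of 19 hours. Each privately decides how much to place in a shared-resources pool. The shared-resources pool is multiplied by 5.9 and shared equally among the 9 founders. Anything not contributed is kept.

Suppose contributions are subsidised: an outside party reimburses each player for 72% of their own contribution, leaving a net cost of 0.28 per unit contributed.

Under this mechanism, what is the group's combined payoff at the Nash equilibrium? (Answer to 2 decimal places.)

Under the mechanism each unit contributed yields (5.9/9) / 0.28 = 2.3413 back to its contributor per unit of net cost, which exceeds 1, making full contribution the dominant choice for everyone.
At the Nash equilibrium everyone contributes 19. Group total payoff = 9 × (19 × 0.72 + 5.9 × 19) = 1132.02.

1132.02 hours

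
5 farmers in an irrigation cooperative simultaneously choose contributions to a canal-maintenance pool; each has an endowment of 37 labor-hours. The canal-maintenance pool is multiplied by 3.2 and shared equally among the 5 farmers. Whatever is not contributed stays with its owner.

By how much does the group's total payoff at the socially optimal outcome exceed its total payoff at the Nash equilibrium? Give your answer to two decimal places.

Each contributed unit returns 3.2/5 = 0.6400 to its contributor — below 1 — so contributing 0 is dominant for every player. At the Nash equilibrium everyone keeps their 37, and the group total is 5 × 37 = 185.
Each contributed unit returns 3.200 to the group as a whole (0.6400 to each of 5 players), which exceeds 1, so the social optimum is full contribution: group total = 3.200 × 185 = 592.00.
Efficiency loss = 592.00 − 185 = 407.00.

407.00 labor-hours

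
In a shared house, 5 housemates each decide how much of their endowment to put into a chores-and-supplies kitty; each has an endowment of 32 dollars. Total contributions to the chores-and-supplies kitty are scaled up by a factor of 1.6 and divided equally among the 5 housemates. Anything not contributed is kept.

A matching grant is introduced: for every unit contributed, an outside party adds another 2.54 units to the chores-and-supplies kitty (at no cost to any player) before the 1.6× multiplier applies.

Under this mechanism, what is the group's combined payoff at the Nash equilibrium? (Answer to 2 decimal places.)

With the mechanism, a contributed unit returns 1.6 × 3.54 / 5 = 1.1328 per unit of net cost to the contributor — now above 1 — so contributing fully is weakly dominant for every player.
So the Nash equilibrium is full contribution by all 5; the group earns 1.6 × 3.54 × 160 = 906.24.

906.24 dollars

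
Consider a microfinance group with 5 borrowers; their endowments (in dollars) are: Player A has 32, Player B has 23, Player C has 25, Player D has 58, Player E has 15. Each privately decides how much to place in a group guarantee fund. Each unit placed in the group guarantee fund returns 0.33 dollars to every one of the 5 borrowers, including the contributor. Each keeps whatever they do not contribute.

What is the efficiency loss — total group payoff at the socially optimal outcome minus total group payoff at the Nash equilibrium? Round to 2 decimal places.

The private return per contributed unit is 0.33 < 1 for everyone, so the Nash equilibrium is zero contribution and the group total is Σ E_j = 32 + 23 + 25 + 58 + 15 = 153.
Each contributed unit returns 1.650 to the group, so the social optimum is full contribution by everyone: group total = 1.650 × 153 = 252.45.
Efficiency loss = (1.650 − 1) × 153 = 99.45.

99.45 dollars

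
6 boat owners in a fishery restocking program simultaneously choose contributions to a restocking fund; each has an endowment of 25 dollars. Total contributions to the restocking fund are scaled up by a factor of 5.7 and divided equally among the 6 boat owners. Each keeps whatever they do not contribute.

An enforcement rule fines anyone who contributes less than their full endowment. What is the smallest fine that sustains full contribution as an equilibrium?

Given the others contribute fully, the best deviation is to contribute 0 (any partial contribution still incurs the fine and gives up units whose private return 0.9500 is below 1).
Deviating from 25 to 0 saves 25 dollars but forfeits the deviator's share of the drop in the restocking fund: 5.7/6 × 25 = 23.75.
So the deviation gain is 25 − 23.75 = 1.25, and the fine must be at least 1.25 dollars to wipe it out.

1.25 dollars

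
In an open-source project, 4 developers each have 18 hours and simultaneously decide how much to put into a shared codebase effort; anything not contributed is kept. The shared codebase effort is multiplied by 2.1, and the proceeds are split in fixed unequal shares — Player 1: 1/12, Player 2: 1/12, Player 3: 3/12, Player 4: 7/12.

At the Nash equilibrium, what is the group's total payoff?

91.80 hours

Each unit j contributes comes back to j as 2.1 × (j's share), so j prefers to contribute only if that share exceeds 1/2.1 = 0.4762; otherwise keeping the unit dominates.
Only Player 4 (7/12) clears that bar, contributing 18; the remaining 3 contribute 0. Total contributed: 18.
The shared codebase effort pays out 2.1 × 18 = 37.80 in total (split across the unequal shares, but the aggregate is all that matters for the group sum).
The 3 free-riders keep 18 each, adding 54. Group total = 54 + 37.80 = 91.80.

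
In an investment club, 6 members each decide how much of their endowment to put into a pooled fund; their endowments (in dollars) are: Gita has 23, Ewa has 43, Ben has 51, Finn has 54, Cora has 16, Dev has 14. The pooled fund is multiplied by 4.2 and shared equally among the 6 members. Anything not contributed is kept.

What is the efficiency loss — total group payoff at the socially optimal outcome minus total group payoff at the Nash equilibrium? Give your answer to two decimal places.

643.20 dollars

The private return per contributed unit is 4.2/6 = 0.7000 < 1 for every player regardless of endowment, so the Nash equilibrium is zero contribution and the group total is Σ E_j = 23 + 43 + 51 + 54 + 16 + 14 = 201.
Each contributed unit returns 4.200 to the group, so the social optimum is full contribution by everyone: group total = 4.200 × 201 = 844.20.
Efficiency loss = (4.200 − 1) × 201 = 643.20.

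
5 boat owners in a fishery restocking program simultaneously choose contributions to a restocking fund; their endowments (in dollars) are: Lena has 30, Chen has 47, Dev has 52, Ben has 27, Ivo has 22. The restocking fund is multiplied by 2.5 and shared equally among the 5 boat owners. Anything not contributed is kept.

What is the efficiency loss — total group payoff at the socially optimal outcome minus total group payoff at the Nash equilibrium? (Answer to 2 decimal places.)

267.00 dollars

The private return per contributed unit is 2.5/5 = 0.5000 < 1 for every player regardless of endowment, so the Nash equilibrium is zero contribution and the group total is Σ E_j = 30 + 47 + 52 + 27 + 22 = 178.
Each contributed unit returns 2.500 to the group, so the social optimum is full contribution by everyone: group total = 2.500 × 178 = 445.00.
Efficiency loss = (2.500 − 1) × 178 = 267.00.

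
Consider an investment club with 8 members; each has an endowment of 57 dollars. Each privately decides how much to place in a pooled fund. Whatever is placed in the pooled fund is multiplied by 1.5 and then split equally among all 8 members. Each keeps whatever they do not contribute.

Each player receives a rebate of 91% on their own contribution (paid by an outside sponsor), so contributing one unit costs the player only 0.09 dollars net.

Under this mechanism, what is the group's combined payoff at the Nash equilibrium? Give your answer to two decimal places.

1098.96 dollars

The effective private return per unit is now (1.5/8) / 0.09 = 2.0833 > 1, so every player's dominant strategy flips to full contribution.
So the Nash equilibrium is full contribution by all 8; the group earns 8 × (57 × 0.91 + 1.5 × 57) = 1098.96.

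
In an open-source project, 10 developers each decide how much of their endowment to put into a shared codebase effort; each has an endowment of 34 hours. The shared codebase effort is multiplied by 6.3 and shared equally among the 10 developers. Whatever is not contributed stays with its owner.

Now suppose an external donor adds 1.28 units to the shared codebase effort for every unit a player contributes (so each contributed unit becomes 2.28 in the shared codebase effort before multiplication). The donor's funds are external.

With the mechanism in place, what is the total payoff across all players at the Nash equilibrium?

4883.76 hours

Under the mechanism each unit contributed yields 6.3 × 2.28 / 10 = 1.4364 back to its contributor per unit of net cost, which exceeds 1, making full contribution the dominant choice for everyone.
At the Nash equilibrium everyone contributes 34. Group total payoff = 6.3 × 2.28 × 340 = 4883.76.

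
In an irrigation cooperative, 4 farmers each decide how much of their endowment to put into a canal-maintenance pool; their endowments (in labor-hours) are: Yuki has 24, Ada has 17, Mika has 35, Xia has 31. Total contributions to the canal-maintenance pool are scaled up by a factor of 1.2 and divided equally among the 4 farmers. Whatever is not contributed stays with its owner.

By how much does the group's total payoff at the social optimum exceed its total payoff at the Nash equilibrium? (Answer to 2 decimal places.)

21.40 labor-hours

The private return per contributed unit is 1.2/4 = 0.3000 < 1 for every player regardless of endowment, so the Nash equilibrium is zero contribution and the group total is Σ E_j = 24 + 17 + 35 + 31 = 107.
Each contributed unit returns 1.200 to the group, so the social optimum is full contribution by everyone: group total = 1.200 × 107 = 128.40.
Efficiency loss = (1.200 − 1) × 107 = 21.40.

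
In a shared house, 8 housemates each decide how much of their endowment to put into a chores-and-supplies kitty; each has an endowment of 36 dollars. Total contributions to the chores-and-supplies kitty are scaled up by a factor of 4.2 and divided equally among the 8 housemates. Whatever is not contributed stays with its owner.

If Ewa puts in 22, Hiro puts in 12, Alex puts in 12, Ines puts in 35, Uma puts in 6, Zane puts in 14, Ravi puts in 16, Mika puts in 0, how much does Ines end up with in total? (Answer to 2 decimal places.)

62.43 dollars

Total contributed: 22 + 12 + 12 + 35 + 6 + 14 + 16 + 0 = 117.
Each receives 4.2 × 117 / 8 = 61.43 from the chores-and-supplies kitty.
Ines keeps 36 − 35 = 1, so Ines's payoff is 1 + 61.43 = 62.43.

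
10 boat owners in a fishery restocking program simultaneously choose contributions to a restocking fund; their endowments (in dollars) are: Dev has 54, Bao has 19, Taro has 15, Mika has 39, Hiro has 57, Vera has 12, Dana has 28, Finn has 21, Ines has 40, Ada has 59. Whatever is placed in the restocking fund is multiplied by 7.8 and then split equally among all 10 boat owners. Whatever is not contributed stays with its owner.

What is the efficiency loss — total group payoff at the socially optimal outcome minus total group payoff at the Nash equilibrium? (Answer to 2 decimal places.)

2339.20 dollars

The private return per contributed unit is 7.8/10 = 0.7800 < 1 for every player regardless of endowment, so the Nash equilibrium is zero contribution and the group total is Σ E_j = 54 + 19 + 15 + 39 + 57 + 12 + 28 + 21 + 40 + 59 = 344.
Each contributed unit returns 7.800 to the group, so the social optimum is full contribution by everyone: group total = 7.800 × 344 = 2683.20.
Efficiency loss = (7.800 − 1) × 344 = 2339.20.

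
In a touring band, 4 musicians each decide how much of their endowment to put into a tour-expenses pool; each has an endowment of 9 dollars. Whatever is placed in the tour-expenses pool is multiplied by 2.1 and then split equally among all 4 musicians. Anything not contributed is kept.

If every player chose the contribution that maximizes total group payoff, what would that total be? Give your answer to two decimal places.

75.60 dollars

Each contributed unit returns 2.100 to the group as a whole (0.5250 to each of 4 players), which exceeds 1, so the social optimum is full contribution: group total = 2.100 × 36 = 75.60.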